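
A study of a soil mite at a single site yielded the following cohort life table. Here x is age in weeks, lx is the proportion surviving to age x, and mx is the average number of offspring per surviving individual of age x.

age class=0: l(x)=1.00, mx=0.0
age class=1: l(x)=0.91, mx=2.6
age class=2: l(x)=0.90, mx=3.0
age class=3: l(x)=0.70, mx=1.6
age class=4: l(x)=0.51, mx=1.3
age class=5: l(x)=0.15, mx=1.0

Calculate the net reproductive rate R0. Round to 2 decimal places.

lx·mx by age: 0, 2.366, 2.7, 1.12, 0.663, 0.15
R0 = Σ lx·mx = 6.999 → 7.00

7.00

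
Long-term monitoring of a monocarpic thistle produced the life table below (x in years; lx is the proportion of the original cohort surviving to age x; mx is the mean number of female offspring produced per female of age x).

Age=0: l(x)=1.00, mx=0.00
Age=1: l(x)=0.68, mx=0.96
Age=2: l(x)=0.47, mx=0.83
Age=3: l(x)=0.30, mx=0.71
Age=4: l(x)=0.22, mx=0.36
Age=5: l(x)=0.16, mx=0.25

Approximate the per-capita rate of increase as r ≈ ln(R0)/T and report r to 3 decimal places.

R0 = Σ lx·mx = 0 + 0.6528 + 0.3901 + 0.213 + 0.0792 + 0.04 = 1.3751
Σ x·lx·mx = 2.5888; T = 2.5888/1.3751 = 1.88263…
r ≈ ln(R0)/T = ln(1.3751)/1.88263… = 0.16919… → 0.169

0.169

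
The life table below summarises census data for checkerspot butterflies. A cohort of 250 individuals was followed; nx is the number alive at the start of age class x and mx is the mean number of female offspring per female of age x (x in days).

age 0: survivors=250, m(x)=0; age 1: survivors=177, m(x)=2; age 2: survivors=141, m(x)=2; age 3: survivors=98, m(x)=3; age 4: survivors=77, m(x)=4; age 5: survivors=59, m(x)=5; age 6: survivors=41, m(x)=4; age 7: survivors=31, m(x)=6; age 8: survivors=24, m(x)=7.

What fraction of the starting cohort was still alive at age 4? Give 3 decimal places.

l_4 = n_4/n_0 = 77/250 = 0.308 → 0.308

0.308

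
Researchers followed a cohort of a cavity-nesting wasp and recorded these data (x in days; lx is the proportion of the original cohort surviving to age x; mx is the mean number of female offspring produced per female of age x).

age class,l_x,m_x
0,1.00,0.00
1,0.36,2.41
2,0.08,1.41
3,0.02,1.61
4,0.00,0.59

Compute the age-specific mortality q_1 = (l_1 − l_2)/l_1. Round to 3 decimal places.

q_1 = (l_1 − l_2) / l_1 = (0.36 − 0.08) / 0.36
     = 0.28 / 0.36 = 0.777778… → 0.778

0.778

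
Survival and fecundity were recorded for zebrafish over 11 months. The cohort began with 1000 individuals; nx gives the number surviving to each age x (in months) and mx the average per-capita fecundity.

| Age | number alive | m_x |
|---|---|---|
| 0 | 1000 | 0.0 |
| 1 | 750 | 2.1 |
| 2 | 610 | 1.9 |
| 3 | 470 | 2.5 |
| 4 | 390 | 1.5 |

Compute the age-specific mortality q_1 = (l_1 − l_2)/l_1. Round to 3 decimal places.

0.187

lx = nx/n0 = nx/1000: 1, 0.75, 0.61, 0.47, 0.39
q_1 = (l_1 − l_2) / l_1 = (0.75 − 0.61) / 0.75
     = 0.14 / 0.75 = 0.186667… → 0.187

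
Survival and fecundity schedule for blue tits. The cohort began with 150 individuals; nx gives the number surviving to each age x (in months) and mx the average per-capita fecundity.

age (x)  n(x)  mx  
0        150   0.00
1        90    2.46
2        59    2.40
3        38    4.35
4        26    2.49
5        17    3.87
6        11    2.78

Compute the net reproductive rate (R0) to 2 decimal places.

lx = nx/n0 = nx/150: 1, 0.6, 0.39333…, 0.25333…, 0.17333…, 0.11333…, 0.07333…
lx·mx by age: 0, 1.476, 0.944…, 1.102…, 0.4316…, 0.4386…, 0.203867…
R0 = Σ lx·mx = 4.596067… → 4.60

4.60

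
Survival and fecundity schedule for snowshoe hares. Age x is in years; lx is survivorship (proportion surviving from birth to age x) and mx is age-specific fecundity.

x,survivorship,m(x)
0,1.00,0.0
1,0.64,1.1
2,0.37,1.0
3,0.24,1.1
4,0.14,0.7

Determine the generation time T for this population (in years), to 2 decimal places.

lx·mx: 0, 0.704, 0.37, 0.264, 0.098 → R0 = 1.436
x·lx·mx: 0, 0.704, 0.74, 0.792, 0.392 → Σ = 2.628
T = 2.628 / 1.436 = 1.830084… → 1.83

1.83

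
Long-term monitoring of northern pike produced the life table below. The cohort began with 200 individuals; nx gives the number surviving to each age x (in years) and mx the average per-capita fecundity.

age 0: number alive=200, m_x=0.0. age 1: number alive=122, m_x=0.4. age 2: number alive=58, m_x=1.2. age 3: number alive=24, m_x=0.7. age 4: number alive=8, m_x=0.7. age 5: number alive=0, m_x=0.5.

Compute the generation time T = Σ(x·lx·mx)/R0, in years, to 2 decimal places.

lx = nx/n0 = nx/200: 1, 0.61, 0.29, 0.12, 0.04, 0
lx·mx: 0, 0.244, 0.348, 0.084, 0.028, 0 → R0 = 0.704
x·lx·mx: 0, 0.244, 0.696, 0.252, 0.112, 0 → Σ = 1.304
T = 1.304 / 0.704 = 1.852273… → 1.85

1.85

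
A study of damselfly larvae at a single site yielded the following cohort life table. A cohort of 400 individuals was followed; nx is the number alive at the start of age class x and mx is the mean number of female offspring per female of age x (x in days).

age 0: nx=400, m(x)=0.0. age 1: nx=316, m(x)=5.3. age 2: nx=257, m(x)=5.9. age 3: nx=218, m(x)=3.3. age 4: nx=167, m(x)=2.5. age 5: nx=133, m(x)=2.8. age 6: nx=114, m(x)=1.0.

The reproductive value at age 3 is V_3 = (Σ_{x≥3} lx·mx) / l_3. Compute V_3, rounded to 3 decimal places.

lx = nx/n0 = nx/400: 1, 0.79, 0.6425, 0.545, 0.4175, 0.3325, 0.285
lx·mx for x ≥ 3: 1.7985, 1.04375, 0.931, 0.285 → sum = 4.05825
V_3 = 4.05825 / l_3 = 4.05825 / 0.545 = 7.44633… → 7.446

7.446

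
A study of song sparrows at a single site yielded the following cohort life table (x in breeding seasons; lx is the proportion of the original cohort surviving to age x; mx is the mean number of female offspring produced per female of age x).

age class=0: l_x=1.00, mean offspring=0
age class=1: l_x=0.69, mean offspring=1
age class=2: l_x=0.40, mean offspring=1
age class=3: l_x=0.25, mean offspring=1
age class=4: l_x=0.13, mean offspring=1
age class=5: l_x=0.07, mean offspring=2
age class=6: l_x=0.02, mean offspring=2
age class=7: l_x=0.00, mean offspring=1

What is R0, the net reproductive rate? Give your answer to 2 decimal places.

lx·mx by age: 0, 0.69, 0.4, 0.25, 0.13, 0.14, 0.04, 0
R0 = Σ lx·mx = 1.65 → 1.65

1.65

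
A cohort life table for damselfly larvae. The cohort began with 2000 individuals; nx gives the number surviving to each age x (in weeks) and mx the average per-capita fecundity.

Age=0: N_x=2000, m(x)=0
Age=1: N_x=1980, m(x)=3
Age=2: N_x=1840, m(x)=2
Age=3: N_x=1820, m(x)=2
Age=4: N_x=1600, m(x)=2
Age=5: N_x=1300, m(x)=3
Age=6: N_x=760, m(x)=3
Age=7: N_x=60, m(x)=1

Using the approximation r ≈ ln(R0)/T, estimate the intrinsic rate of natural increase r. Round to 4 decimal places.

lx = nx/n0 = nx/2000: 1, 0.99, 0.92, 0.91, 0.8, 0.65, 0.38, 0.03
R0 = Σ lx·mx = 0 + 2.97 + 1.84 + 1.82 + 1.6 + 1.95 + 1.14 + 0.03 = 11.35
Σ x·lx·mx = 35.31; T = 35.31/11.35 = 3.11101…
r ≈ ln(R0)/T = ln(11.35)/3.11101… = 0.780845… → 0.7808

0.7808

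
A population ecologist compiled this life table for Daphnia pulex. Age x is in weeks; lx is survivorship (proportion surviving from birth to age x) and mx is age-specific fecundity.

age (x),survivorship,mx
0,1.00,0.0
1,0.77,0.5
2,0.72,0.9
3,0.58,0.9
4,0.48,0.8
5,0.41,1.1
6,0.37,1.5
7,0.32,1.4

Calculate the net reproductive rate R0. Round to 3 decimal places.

3.393

lx·mx by age: 0, 0.385, 0.648, 0.522, 0.384, 0.451, 0.555, 0.448
R0 = Σ lx·mx = 3.393 → 3.393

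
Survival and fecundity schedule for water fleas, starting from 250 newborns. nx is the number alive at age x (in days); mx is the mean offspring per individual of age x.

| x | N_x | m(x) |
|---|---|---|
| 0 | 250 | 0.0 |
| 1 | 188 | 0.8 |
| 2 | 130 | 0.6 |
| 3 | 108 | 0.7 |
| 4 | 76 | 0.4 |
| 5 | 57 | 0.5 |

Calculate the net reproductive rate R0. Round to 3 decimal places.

lx = nx/n0 = nx/250: 1, 0.752, 0.52, 0.432, 0.304, 0.228
lx·mx by age: 0, 0.6016, 0.312, 0.3024, 0.1216, 0.114
R0 = Σ lx·mx = 1.4516 → 1.452

1.452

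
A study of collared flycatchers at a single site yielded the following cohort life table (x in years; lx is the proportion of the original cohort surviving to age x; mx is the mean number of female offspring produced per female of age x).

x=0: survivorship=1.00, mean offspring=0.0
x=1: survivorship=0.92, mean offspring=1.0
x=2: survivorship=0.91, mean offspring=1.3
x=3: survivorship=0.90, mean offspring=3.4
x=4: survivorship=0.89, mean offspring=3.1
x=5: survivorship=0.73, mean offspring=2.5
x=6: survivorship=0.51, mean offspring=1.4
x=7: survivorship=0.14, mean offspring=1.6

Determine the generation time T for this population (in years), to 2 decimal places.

lx·mx: 0, 0.92, 1.183, 3.06, 2.759, 1.825, 0.714, 0.224 → R0 = 10.685
x·lx·mx: 0, 0.92, 2.366, 9.18, 11.036, 9.125, 4.284, 1.568 → Σ = 38.479
T = 38.479 / 10.685 = 3.601217… → 3.60

3.60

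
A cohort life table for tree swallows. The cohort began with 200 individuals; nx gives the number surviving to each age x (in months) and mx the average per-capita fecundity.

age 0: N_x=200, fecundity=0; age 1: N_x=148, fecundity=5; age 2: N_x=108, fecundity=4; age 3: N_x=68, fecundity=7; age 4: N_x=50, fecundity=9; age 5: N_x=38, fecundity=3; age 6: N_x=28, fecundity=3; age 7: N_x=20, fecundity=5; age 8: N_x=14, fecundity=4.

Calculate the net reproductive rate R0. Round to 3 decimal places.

lx = nx/n0 = nx/200: 1, 0.74, 0.54, 0.34, 0.25, 0.19, 0.14, 0.1, 0.07
lx·mx by age: 0, 3.7, 2.16, 2.38, 2.25, 0.57, 0.42, 0.5, 0.28
R0 = Σ lx·mx = 12.26 → 12.260

12.260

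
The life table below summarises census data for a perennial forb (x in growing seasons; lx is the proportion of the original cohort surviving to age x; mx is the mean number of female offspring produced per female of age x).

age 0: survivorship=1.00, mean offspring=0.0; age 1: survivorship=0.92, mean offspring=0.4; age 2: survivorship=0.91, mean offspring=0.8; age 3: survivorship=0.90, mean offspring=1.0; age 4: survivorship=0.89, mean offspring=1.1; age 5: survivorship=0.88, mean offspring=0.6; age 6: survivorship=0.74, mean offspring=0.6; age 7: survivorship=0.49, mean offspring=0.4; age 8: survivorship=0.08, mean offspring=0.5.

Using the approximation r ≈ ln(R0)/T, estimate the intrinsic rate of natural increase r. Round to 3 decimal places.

R0 = Σ lx·mx = 0 + 0.368 + 0.728 + 0.9 + 0.979 + 0.528 + 0.444 + 0.196 + 0.04 = 4.183
Σ x·lx·mx = 15.436; T = 15.436/4.183 = 3.69017…
r ≈ ln(R0)/T = ln(4.183)/3.69017… = 0.38779… → 0.388

0.388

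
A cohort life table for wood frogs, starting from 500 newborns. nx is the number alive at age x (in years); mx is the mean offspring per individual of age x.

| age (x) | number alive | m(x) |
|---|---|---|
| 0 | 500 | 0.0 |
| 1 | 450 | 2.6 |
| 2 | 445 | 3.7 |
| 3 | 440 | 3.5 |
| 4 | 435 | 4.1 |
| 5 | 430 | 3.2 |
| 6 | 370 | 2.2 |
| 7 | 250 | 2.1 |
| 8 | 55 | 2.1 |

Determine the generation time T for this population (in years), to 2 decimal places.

lx = nx/n0 = nx/500: 1, 0.9, 0.89, 0.88, 0.87, 0.86, 0.74, 0.5, 0.11
lx·mx: 0, 2.34, 3.293, 3.08, 3.567, 2.752, 1.628, 1.05, 0.231 → R0 = 17.941
x·lx·mx: 0, 2.34, 6.586, 9.24, 14.268, 13.76, 9.768, 7.35, 1.848 → Σ = 65.16
T = 65.16 / 17.941 = 3.631905… → 3.63

3.63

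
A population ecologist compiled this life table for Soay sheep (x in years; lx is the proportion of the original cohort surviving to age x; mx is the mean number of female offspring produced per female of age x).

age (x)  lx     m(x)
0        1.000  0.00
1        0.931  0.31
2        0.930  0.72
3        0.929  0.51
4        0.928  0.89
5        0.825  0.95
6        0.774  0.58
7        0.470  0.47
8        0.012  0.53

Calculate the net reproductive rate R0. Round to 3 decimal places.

lx·mx by age: 0, 0.28861, 0.6696, 0.47379, 0.82592, 0.78375, 0.44892, 0.2209, 0.00636
R0 = Σ lx·mx = 3.71785 → 3.718

3.718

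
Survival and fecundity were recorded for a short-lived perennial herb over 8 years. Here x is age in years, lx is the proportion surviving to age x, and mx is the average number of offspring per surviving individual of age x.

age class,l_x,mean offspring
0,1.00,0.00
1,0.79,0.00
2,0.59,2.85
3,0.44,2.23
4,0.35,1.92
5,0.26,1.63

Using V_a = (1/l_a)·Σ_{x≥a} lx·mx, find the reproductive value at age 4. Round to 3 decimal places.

lx·mx for x ≥ 4: 0.672, 0.4238 → sum = 1.0958
V_4 = 1.0958 / l_4 = 1.0958 / 0.35 = 3.130857… → 3.131

3.131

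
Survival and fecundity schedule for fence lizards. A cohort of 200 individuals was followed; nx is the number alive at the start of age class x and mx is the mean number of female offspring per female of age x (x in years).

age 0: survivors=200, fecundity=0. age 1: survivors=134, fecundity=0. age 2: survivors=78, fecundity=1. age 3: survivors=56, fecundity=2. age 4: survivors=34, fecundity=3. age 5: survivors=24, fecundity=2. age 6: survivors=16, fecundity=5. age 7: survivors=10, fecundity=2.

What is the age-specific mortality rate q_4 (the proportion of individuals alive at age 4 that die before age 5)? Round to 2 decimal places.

lx = nx/n0 = nx/200: 1, 0.67, 0.39, 0.28, 0.17, 0.12, 0.08, 0.05
q_4 = (l_4 − l_5) / l_4 = (0.17 − 0.12) / 0.17
     = 0.05 / 0.17 = 0.294118… → 0.29

0.29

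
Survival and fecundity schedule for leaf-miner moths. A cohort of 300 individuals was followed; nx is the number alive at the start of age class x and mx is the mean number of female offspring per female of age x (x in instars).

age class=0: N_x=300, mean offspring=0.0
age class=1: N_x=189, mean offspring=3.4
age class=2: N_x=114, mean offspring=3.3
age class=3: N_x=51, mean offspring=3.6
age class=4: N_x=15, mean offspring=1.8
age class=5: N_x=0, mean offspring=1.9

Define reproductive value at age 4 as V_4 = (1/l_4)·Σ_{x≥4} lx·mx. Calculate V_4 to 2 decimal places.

lx = nx/n0 = nx/300: 1, 0.63, 0.38, 0.17, 0.05, 0
lx·mx for x ≥ 4: 0.09, 0 → sum = 0.09
V_4 = 0.09 / l_4 = 0.09 / 0.05 = 1.8 → 1.80

1.80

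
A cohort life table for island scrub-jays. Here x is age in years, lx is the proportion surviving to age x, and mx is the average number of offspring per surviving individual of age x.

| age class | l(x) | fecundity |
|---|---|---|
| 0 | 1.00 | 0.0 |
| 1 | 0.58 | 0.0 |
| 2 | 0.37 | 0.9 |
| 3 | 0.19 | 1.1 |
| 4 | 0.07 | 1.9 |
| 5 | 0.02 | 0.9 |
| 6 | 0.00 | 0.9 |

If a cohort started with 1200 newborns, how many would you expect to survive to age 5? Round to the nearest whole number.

24

Expected survivors = N0 · l_5 = 1200 × 0.02 = 24 → 24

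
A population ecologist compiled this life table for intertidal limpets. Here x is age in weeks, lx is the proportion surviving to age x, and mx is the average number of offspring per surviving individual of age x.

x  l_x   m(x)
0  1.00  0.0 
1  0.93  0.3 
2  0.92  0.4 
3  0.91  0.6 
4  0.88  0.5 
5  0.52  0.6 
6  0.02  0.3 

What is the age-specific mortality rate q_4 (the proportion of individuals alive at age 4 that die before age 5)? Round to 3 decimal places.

0.409

q_4 = (l_4 − l_5) / l_4 = (0.88 − 0.52) / 0.88
     = 0.36 / 0.88 = 0.409091… → 0.409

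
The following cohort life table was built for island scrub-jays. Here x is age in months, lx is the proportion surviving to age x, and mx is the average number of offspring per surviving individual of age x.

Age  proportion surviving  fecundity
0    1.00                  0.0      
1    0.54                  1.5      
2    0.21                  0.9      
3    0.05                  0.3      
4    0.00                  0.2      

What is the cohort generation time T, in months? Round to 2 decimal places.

1.22

lx·mx: 0, 0.81, 0.189, 0.015, 0 → R0 = 1.014
x·lx·mx: 0, 0.81, 0.378, 0.045, 0 → Σ = 1.233
T = 1.233 / 1.014 = 1.215976… → 1.22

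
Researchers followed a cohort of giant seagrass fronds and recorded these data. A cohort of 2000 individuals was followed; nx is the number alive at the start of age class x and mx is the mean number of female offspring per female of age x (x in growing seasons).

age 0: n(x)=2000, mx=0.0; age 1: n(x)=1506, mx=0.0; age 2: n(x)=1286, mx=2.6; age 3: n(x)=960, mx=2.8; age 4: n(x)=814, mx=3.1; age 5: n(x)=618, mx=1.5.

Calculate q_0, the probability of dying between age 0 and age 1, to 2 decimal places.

lx = nx/n0 = nx/2000: 1, 0.753, 0.643, 0.48, 0.407, 0.309
q_0 = (l_0 − l_1) / l_0 = (1 − 0.753) / 1
     = 0.247 / 1 = 0.247 → 0.25

0.25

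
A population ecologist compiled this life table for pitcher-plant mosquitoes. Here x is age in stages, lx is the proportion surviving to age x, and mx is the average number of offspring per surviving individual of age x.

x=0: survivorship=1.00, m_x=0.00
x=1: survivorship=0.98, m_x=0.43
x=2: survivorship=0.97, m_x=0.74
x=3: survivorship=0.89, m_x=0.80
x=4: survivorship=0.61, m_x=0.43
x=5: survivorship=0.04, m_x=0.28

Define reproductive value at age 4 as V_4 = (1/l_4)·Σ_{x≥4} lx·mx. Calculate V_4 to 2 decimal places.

lx·mx for x ≥ 4: 0.2623, 0.0112 → sum = 0.2735
V_4 = 0.2735 / l_4 = 0.2735 / 0.61 = 0.448361… → 0.45

0.45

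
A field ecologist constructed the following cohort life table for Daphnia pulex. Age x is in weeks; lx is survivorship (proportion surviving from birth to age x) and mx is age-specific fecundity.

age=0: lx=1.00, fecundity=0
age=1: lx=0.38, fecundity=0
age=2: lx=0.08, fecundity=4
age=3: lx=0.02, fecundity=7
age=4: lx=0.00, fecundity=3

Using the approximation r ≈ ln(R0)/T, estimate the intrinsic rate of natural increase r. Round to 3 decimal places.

R0 = Σ lx·mx = 0 + 0 + 0.32 + 0.14 + 0 = 0.46
Σ x·lx·mx = 1.06; T = 1.06/0.46 = 2.30435…
r ≈ ln(R0)/T = ln(0.46)/2.30435… = -0.33698… → -0.337

-0.337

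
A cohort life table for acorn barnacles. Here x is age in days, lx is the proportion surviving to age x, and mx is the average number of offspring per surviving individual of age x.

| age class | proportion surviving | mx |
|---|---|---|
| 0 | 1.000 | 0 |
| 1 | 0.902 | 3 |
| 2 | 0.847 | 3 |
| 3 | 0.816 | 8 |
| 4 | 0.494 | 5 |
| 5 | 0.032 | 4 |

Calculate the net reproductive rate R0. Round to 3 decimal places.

lx·mx by age: 0, 2.706, 2.541, 6.528, 2.47, 0.128
R0 = Σ lx·mx = 14.373 → 14.373

14.373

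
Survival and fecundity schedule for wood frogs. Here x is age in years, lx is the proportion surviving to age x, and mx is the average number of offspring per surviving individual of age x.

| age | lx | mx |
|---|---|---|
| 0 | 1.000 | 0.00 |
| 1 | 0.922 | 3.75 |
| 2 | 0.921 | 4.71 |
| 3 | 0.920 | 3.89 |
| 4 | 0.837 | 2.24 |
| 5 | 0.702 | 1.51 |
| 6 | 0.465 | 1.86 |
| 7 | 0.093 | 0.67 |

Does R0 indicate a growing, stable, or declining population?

growing

R0 = Σ lx·mx = 0 + 3.4575 + 4.33791 + 3.5788 + 1.87488 + 1.06002 + 0.8649 + 0.06231 = 15.23632
R0 > 1, so the population is growing.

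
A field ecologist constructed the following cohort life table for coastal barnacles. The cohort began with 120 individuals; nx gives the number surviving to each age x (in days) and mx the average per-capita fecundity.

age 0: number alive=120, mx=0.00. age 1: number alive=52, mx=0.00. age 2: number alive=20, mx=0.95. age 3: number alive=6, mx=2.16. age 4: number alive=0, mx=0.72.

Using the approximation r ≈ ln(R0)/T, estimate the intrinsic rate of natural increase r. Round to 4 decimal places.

-0.5500

lx = nx/n0 = nx/120: 1, 0.43333…, 0.16667…, 0.05, 0
R0 = Σ lx·mx = 0 + 0 + 0.15833… + 0.108 + 0 = 0.266333…
Σ x·lx·mx = 0.640667…; T = 0.640667…/0.266333… = 2.40551…
r ≈ ln(R0)/T = ln(0.266333…)/2.40551… = -0.549991… → -0.5500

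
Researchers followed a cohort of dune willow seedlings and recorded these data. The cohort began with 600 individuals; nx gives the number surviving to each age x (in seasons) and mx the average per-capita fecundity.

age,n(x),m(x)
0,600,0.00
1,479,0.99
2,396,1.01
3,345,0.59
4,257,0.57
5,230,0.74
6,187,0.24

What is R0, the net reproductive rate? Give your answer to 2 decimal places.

2.40

lx = nx/n0 = nx/600: 1, 0.79833…, 0.66, 0.575, 0.42833…, 0.38333…, 0.31167…
lx·mx by age: 0, 0.79035…, 0.6666, 0.33925, 0.24415…, 0.283667…, 0.0748…
R0 = Σ lx·mx = 2.398817… → 2.40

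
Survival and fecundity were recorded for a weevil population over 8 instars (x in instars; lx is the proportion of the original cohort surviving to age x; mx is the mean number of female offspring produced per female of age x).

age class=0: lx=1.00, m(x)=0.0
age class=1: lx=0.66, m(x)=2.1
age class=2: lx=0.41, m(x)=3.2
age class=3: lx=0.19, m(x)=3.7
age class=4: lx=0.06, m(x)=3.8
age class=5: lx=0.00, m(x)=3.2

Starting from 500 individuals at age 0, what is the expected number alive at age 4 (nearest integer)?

Expected survivors = N0 · l_4 = 500 × 0.06 = 30 → 30

30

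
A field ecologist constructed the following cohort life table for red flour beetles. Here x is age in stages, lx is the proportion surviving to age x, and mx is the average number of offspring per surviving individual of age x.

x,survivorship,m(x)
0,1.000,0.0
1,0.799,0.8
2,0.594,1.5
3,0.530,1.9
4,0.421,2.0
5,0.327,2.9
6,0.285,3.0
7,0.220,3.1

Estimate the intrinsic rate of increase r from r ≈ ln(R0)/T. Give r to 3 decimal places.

R0 = Σ lx·mx = 0 + 0.6392 + 0.891 + 1.007 + 0.842 + 0.9483 + 0.855 + 0.682 = 5.8645
Σ x·lx·mx = 23.4557; T = 23.4557/5.8645 = 3.99961…
r ≈ ln(R0)/T = ln(5.8645)/3.99961… = 0.44227… → 0.442

0.442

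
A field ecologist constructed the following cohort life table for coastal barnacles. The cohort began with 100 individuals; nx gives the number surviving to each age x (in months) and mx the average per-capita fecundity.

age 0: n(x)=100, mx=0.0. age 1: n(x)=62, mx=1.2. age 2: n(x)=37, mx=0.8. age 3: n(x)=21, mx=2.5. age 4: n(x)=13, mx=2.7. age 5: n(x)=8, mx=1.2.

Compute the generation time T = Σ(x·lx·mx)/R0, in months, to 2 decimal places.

lx = nx/n0 = nx/100: 1, 0.62, 0.37, 0.21, 0.13, 0.08
lx·mx: 0, 0.744, 0.296, 0.525, 0.351, 0.096 → R0 = 2.012
x·lx·mx: 0, 0.744, 0.592, 1.575, 1.404, 0.48 → Σ = 4.795
T = 4.795 / 2.012 = 2.383201… → 2.38

2.38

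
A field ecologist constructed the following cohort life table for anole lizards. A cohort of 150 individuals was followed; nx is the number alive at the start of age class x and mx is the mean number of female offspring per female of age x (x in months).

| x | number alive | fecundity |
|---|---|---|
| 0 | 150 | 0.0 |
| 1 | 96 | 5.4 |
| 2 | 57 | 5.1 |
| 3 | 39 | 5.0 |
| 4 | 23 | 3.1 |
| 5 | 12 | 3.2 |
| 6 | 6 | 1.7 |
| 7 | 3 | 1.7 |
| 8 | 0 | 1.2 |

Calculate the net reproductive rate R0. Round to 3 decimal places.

7.527

lx = nx/n0 = nx/150: 1, 0.64, 0.38, 0.26, 0.15333…, 0.08, 0.04, 0.02, 0
lx·mx by age: 0, 3.456, 1.938, 1.3, 0.475333…, 0.256, 0.068, 0.034, 0
R0 = Σ lx·mx = 7.527333… → 7.527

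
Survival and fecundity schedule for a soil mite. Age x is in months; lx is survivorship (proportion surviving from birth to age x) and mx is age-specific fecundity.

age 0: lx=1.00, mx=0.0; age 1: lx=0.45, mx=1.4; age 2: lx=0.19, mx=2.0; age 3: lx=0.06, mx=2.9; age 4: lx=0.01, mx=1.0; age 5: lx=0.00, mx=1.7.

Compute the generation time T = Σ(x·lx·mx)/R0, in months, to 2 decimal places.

1.63

lx·mx: 0, 0.63, 0.38, 0.174, 0.01, 0 → R0 = 1.194
x·lx·mx: 0, 0.63, 0.76, 0.522, 0.04, 0 → Σ = 1.952
T = 1.952 / 1.194 = 1.634841… → 1.63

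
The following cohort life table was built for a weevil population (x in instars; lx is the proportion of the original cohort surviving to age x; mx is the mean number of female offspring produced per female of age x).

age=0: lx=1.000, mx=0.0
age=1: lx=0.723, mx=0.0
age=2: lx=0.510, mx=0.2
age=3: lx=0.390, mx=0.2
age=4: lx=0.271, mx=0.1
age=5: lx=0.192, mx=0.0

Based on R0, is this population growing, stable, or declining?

declining

R0 = Σ lx·mx = 0 + 0 + 0.102 + 0.078 + 0.0271 + 0 = 0.2071
R0 < 1, so the population is declining.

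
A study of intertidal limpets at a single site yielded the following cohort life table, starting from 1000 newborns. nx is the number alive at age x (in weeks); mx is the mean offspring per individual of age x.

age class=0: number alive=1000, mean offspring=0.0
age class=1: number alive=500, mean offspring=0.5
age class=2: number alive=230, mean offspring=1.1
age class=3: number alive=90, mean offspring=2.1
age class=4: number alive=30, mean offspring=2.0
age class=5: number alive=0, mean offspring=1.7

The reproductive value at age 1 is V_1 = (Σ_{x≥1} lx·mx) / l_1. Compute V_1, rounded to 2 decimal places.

1.50

lx = nx/n0 = nx/1000: 1, 0.5, 0.23, 0.09, 0.03, 0
lx·mx for x ≥ 1: 0.25, 0.253, 0.189, 0.06, 0 → sum = 0.752
V_1 = 0.752 / l_1 = 0.752 / 0.5 = 1.504 → 1.50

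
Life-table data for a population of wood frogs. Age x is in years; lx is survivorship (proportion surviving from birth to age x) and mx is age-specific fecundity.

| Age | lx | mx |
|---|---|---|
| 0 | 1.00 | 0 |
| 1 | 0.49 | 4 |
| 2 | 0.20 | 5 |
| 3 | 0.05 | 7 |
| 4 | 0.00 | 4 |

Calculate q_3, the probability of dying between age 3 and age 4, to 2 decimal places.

q_3 = (l_3 − l_4) / l_3 = (0.05 − 0) / 0.05
     = 0.05 / 0.05 = 1 → 1.00

1.00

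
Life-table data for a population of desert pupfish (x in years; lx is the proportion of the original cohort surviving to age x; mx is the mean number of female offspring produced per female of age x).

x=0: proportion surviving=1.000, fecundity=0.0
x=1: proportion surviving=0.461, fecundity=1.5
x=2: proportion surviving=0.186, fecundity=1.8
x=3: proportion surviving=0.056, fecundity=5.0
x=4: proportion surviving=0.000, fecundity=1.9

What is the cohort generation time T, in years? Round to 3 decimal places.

lx·mx: 0, 0.6915, 0.3348, 0.28, 0 → R0 = 1.3063
x·lx·mx: 0, 0.6915, 0.6696, 0.84, 0 → Σ = 2.2011
T = 2.2011 / 1.3063 = 1.684988… → 1.685

1.685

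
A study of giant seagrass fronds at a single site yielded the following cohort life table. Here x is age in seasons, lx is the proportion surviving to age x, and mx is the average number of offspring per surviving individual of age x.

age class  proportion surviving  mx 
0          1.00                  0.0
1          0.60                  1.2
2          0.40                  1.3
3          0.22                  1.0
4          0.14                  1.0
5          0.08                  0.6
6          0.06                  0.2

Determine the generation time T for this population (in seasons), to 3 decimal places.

lx·mx: 0, 0.72, 0.52, 0.22, 0.14, 0.048, 0.012 → R0 = 1.66
x·lx·mx: 0, 0.72, 1.04, 0.66, 0.56, 0.24, 0.072 → Σ = 3.292
T = 3.292 / 1.66 = 1.983133… → 1.983

1.983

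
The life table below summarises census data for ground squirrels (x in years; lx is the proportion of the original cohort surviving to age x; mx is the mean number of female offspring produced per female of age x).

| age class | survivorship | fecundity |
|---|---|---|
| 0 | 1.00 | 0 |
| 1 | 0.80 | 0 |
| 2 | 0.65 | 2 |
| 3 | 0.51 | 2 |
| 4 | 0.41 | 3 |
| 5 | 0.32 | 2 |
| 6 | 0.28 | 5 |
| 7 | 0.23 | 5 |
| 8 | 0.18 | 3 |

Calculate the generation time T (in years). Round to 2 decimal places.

4.75

lx·mx: 0, 0, 1.3, 1.02, 1.23, 0.64, 1.4, 1.15, 0.54 → R0 = 7.28
x·lx·mx: 0, 0, 2.6, 3.06, 4.92, 3.2, 8.4, 8.05, 4.32 → Σ = 34.55
T = 34.55 / 7.28 = 4.745879… → 4.75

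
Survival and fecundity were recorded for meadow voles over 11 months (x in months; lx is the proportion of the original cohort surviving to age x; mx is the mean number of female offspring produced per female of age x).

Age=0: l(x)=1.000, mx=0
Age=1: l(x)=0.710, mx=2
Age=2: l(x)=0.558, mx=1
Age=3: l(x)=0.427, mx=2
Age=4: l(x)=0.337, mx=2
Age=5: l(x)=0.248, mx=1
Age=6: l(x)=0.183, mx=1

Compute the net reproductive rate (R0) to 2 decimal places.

3.94

lx·mx by age: 0, 1.42, 0.558, 0.854, 0.674, 0.248, 0.183
R0 = Σ lx·mx = 3.937 → 3.94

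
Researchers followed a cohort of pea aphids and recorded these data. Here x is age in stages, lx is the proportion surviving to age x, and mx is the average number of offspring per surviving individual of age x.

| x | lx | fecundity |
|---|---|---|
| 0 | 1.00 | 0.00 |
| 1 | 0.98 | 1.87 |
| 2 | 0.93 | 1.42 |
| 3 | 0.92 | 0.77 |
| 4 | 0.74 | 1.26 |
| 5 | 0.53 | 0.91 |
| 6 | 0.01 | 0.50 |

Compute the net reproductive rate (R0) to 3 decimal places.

5.281

lx·mx by age: 0, 1.8326, 1.3206, 0.7084, 0.9324, 0.4823, 0.005
R0 = Σ lx·mx = 5.2813 → 5.281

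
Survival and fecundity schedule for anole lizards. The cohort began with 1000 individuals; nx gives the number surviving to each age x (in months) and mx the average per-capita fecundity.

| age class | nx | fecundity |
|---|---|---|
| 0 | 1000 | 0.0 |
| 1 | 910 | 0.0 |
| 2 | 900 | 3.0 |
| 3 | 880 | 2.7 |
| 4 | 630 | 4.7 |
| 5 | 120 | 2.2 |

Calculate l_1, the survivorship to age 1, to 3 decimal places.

0.910

l_1 = n_1/n_0 = 910/1000 = 0.91 → 0.910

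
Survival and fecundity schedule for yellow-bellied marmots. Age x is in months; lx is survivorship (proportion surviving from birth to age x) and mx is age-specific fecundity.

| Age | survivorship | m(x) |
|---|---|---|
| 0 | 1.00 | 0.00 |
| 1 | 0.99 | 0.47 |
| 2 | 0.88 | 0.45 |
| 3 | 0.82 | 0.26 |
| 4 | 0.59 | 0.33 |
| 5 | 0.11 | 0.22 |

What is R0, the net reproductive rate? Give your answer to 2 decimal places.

lx·mx by age: 0, 0.4653, 0.396, 0.2132, 0.1947, 0.0242
R0 = Σ lx·mx = 1.2934 → 1.29

1.29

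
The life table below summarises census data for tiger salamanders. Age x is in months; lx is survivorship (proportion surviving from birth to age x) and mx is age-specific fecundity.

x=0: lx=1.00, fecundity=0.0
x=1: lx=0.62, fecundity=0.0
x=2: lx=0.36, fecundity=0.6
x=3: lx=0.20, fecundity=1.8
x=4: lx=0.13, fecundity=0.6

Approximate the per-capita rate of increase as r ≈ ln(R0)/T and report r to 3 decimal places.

-0.152

R0 = Σ lx·mx = 0 + 0 + 0.216 + 0.36 + 0.078 = 0.654
Σ x·lx·mx = 1.824; T = 1.824/0.654 = 2.78899…
r ≈ ln(R0)/T = ln(0.654)/2.78899… = -0.15226… → -0.152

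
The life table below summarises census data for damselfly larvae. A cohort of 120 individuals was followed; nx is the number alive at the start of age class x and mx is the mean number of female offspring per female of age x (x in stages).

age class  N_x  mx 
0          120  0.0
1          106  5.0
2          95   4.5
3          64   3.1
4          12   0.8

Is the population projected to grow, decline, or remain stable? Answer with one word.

lx = nx/n0 = nx/120: 1, 0.88333…, 0.79167…, 0.53333…, 0.1
R0 = Σ lx·mx = 0 + 4.416667… + 3.5625… + 1.653333… + 0.08 = 9.7125…
R0 > 1, so the population is growing.

growing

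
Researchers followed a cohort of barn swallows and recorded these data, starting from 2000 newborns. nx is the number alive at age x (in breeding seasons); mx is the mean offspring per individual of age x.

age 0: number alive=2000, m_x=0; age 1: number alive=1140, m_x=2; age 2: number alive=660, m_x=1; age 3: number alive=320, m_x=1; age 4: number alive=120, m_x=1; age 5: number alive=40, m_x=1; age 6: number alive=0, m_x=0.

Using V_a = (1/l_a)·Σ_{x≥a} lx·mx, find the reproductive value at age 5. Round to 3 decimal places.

lx = nx/n0 = nx/2000: 1, 0.57, 0.33, 0.16, 0.06, 0.02, 0
lx·mx for x ≥ 5: 0.02, 0 → sum = 0.02
V_5 = 0.02 / l_5 = 0.02 / 0.02 = 1 → 1.000

1.000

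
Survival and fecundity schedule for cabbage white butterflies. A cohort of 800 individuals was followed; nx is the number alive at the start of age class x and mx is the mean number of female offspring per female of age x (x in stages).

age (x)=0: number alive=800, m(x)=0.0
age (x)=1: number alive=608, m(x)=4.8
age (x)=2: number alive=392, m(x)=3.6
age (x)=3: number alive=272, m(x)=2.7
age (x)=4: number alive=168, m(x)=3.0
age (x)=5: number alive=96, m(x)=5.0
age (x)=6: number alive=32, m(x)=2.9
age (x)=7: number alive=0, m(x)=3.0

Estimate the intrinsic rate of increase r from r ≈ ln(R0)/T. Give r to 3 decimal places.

lx = nx/n0 = nx/800: 1, 0.76, 0.49, 0.34, 0.21, 0.12, 0.04, 0
R0 = Σ lx·mx = 0 + 3.648 + 1.764 + 0.918 + 0.63 + 0.6 + 0.116 + 0 = 7.676
Σ x·lx·mx = 16.146; T = 16.146/7.676 = 2.10344…
r ≈ ln(R0)/T = ln(7.676)/2.10344… = 0.96894… → 0.969

0.969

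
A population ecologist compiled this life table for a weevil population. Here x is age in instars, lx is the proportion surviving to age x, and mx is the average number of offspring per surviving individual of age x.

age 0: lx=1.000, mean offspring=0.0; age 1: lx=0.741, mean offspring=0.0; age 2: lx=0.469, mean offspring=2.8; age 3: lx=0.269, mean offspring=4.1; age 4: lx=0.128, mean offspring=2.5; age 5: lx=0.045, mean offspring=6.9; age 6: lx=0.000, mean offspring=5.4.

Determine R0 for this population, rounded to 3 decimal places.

lx·mx by age: 0, 0, 1.3132, 1.1029, 0.32, 0.3105, 0
R0 = Σ lx·mx = 3.0466 → 3.047

3.047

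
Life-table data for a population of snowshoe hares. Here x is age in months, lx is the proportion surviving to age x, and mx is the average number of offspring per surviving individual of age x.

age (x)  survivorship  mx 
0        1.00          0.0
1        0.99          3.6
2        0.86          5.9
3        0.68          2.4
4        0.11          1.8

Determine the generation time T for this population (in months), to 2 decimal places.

1.85

lx·mx: 0, 3.564, 5.074, 1.632, 0.198 → R0 = 10.468
x·lx·mx: 0, 3.564, 10.148, 4.896, 0.792 → Σ = 19.4
T = 19.4 / 10.468 = 1.853267… → 1.85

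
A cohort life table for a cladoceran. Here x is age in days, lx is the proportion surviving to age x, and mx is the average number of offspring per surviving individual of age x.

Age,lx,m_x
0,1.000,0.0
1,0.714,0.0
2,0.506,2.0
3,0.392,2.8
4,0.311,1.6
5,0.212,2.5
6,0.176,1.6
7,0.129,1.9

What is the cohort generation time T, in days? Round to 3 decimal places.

3.647

lx·mx: 0, 0, 1.012, 1.0976, 0.4976, 0.53, 0.2816, 0.2451 → R0 = 3.6639
x·lx·mx: 0, 0, 2.024, 3.2928, 1.9904, 2.65, 1.6896, 1.7157 → Σ = 13.3625
T = 13.3625 / 3.6639 = 3.64707… → 3.647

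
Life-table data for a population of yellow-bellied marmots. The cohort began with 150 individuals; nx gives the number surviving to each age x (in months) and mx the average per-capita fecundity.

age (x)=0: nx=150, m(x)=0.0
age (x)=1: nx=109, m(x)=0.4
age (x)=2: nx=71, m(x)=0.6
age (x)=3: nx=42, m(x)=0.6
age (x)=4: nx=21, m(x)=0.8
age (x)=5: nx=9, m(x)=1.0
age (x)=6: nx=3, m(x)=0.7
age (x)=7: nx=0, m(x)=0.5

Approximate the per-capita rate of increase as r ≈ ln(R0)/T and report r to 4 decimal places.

lx = nx/n0 = nx/150: 1, 0.72667…, 0.47333…, 0.28, 0.14, 0.06, 0.02, 0
R0 = Σ lx·mx = 0 + 0.29067… + 0.284… + 0.168 + 0.112 + 0.06 + 0.014 + 0 = 0.928667…
Σ x·lx·mx = 2.194667…; T = 2.194667…/0.928667… = 2.36324…
r ≈ ln(R0)/T = ln(0.928667…)/2.36324… = -0.031315… → -0.0313

-0.0313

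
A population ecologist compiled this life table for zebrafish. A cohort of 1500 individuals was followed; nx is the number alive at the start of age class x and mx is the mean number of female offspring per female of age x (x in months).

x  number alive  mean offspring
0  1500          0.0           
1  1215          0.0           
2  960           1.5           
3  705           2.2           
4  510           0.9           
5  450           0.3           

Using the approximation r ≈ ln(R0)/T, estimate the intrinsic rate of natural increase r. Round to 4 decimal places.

0.3110

lx = nx/n0 = nx/1500: 1, 0.81, 0.64, 0.47, 0.34, 0.3
R0 = Σ lx·mx = 0 + 0 + 0.96 + 1.034 + 0.306 + 0.09 = 2.39
Σ x·lx·mx = 6.696; T = 6.696/2.39 = 2.80167…
r ≈ ln(R0)/T = ln(2.39)/2.80167… = 0.31099… → 0.3110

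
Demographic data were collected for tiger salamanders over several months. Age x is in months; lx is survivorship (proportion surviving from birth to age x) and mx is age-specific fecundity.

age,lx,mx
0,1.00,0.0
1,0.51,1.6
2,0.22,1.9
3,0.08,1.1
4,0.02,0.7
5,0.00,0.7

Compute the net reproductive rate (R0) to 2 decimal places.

lx·mx by age: 0, 0.816, 0.418, 0.088, 0.014, 0
R0 = Σ lx·mx = 1.336 → 1.34

1.34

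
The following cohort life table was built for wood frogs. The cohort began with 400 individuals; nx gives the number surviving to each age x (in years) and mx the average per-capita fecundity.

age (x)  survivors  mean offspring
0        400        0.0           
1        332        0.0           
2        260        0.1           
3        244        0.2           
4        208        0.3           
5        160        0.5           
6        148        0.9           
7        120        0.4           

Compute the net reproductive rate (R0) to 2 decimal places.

lx = nx/n0 = nx/400: 1, 0.83, 0.65, 0.61, 0.52, 0.4, 0.37, 0.3
lx·mx by age: 0, 0, 0.065, 0.122, 0.156, 0.2, 0.333, 0.12
R0 = Σ lx·mx = 0.996 → 1.00

1.00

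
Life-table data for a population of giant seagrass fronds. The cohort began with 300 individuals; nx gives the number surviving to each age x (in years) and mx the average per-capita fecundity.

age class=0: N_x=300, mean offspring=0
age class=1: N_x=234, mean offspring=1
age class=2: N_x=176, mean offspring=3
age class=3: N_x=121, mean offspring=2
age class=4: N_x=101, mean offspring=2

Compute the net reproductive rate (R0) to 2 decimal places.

4.02

lx = nx/n0 = nx/300: 1, 0.78, 0.58667…, 0.40333…, 0.33667…
lx·mx by age: 0, 0.78, 1.76…, 0.806667…, 0.673333…
R0 = Σ lx·mx = 4.02… → 4.02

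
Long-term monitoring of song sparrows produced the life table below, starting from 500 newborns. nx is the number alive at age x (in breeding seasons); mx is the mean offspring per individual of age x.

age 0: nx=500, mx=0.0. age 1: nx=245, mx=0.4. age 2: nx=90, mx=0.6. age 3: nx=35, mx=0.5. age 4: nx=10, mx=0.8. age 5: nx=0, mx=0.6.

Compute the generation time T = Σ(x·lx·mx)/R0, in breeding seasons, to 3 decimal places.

1.637

lx = nx/n0 = nx/500: 1, 0.49, 0.18, 0.07, 0.02, 0
lx·mx: 0, 0.196, 0.108, 0.035, 0.016, 0 → R0 = 0.355
x·lx·mx: 0, 0.196, 0.216, 0.105, 0.064, 0 → Σ = 0.581
T = 0.581 / 0.355 = 1.63662… → 1.637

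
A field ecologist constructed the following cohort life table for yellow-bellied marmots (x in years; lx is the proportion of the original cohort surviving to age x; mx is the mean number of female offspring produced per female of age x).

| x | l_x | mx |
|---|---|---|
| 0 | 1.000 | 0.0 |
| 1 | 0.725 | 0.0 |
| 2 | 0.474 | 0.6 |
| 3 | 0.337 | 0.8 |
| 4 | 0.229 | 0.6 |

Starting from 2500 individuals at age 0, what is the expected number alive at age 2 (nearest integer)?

Expected survivors = N0 · l_2 = 2500 × 0.474 = 1185 → 1185

1185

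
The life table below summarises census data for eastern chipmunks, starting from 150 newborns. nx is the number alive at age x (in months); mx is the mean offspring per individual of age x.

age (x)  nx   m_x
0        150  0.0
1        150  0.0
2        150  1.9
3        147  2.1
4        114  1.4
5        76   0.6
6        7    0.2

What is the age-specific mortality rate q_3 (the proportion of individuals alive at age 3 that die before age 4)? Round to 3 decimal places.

lx = nx/n0 = nx/150: 1, 1, 1, 0.98, 0.76, 0.50667…, 0.04667…
q_3 = (l_3 − l_4) / l_3 = (0.98 − 0.76) / 0.98
     = 0.22 / 0.98 = 0.22449… → 0.224

0.224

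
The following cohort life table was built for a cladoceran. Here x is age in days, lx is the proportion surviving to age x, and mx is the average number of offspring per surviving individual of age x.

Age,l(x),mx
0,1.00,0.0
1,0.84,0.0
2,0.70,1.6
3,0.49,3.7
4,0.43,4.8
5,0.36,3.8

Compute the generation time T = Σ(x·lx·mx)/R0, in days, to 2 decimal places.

3.58

lx·mx: 0, 0, 1.12, 1.813, 2.064, 1.368 → R0 = 6.365
x·lx·mx: 0, 0, 2.24, 5.439, 8.256, 6.84 → Σ = 22.775
T = 22.775 / 6.365 = 3.578162… → 3.58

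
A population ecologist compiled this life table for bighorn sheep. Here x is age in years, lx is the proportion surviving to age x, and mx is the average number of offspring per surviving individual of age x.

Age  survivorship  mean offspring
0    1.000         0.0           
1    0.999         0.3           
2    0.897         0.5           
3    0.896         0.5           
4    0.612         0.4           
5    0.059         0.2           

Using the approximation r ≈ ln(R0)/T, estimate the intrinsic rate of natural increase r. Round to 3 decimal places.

R0 = Σ lx·mx = 0 + 0.2997 + 0.4485 + 0.448 + 0.2448 + 0.0118 = 1.4528
Σ x·lx·mx = 3.5789; T = 3.5789/1.4528 = 2.46345…
r ≈ ln(R0)/T = ln(1.4528)/2.46345… = 0.15161… → 0.152

0.152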